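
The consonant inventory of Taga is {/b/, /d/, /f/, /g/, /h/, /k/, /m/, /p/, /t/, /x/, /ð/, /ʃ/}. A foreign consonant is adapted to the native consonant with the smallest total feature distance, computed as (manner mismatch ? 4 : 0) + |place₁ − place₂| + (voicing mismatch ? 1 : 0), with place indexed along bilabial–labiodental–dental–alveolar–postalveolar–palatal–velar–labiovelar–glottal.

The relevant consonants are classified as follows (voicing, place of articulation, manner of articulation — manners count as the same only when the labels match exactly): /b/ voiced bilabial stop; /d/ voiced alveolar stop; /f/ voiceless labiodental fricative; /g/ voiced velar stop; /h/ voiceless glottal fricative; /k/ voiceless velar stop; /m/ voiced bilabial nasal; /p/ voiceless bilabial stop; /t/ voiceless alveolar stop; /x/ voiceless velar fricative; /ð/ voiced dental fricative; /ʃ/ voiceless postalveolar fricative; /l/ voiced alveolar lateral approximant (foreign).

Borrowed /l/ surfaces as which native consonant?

/d/ is closest: manner differs (lateral approximant→stop, +4), place distance 0 (alveolar→alveolar), same voicing; total 4. Next closest is /t/ at distance 5.

d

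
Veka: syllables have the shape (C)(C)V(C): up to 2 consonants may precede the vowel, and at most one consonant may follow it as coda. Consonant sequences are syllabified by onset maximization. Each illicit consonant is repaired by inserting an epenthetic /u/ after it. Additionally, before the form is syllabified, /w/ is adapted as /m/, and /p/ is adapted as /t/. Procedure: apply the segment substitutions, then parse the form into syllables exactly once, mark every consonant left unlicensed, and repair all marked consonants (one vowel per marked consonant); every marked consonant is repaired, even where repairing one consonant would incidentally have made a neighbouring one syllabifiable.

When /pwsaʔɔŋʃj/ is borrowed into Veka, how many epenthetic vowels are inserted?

After substitution the input is /tmsaʔɔŋʃj/.
The unsyllabifiable consonants are /t/, /ʃ/, /j/; each receives one epenthetic vowel.

3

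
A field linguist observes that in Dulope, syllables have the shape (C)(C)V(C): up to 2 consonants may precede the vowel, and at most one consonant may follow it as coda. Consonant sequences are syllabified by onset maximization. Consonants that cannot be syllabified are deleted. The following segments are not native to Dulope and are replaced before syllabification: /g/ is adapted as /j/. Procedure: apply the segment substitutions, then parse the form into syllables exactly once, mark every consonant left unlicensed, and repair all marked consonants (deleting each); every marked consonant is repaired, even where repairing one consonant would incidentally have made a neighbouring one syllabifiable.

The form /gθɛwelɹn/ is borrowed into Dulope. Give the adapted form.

jθɛwel

Substitution: /g/ → /j/, giving /jθɛwelɹn/.
Under (C)(C)V(C), the unsyllabifiable consonants are /ɹ/, /n/ (at most one coda consonant is licensed; onsets may contain at most 2 consonants).
Deleting the stranded consonants removes /ɹ/, /n/.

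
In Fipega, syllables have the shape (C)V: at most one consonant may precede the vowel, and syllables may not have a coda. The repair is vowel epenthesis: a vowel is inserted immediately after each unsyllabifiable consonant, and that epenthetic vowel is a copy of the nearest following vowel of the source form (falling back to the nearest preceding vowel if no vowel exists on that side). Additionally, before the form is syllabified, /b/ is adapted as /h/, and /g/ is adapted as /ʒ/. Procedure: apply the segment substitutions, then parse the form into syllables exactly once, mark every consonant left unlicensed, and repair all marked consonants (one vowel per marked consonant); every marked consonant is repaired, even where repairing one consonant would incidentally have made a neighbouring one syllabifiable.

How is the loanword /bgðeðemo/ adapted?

Substitution: /b/ → /h/, /g/ → /ʒ/, giving /hʒðeðemo/.
Syllabifying with onset maximization leaves /h/, /ʒ/ stranded (no codas are permitted; onsets are limited to one consonant).
Each unlicensed consonant becomes the onset of a new syllable: /h/ → /he/, /ʒ/ → /ʒe/.

heʒeðeðemo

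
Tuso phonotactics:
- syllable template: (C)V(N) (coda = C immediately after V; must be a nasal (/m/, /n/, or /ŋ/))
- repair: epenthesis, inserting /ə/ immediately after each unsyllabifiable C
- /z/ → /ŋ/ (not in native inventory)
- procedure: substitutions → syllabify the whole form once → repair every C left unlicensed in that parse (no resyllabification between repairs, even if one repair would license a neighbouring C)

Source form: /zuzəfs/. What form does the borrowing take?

Substitution: /z/ → /ŋ/, giving /ŋuŋəfs/.
Syllabifying with onset maximization leaves /f/, /s/ stranded (only a nasal (/m/, /n/, or /ŋ/) is licensed in coda position; onsets are limited to one consonant).
Each unlicensed consonant becomes the onset of a new syllable: /f/ → /fə/, /s/ → /sə/.

ŋuŋəfəsə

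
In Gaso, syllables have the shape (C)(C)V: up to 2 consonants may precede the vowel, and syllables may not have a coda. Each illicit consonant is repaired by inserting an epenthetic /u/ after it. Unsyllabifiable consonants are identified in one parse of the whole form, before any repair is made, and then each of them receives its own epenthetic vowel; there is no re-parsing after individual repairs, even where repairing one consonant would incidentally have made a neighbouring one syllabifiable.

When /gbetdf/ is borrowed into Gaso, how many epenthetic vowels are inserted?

3

The unsyllabifiable consonants are /t/, /d/, /f/; each receives one epenthetic vowel.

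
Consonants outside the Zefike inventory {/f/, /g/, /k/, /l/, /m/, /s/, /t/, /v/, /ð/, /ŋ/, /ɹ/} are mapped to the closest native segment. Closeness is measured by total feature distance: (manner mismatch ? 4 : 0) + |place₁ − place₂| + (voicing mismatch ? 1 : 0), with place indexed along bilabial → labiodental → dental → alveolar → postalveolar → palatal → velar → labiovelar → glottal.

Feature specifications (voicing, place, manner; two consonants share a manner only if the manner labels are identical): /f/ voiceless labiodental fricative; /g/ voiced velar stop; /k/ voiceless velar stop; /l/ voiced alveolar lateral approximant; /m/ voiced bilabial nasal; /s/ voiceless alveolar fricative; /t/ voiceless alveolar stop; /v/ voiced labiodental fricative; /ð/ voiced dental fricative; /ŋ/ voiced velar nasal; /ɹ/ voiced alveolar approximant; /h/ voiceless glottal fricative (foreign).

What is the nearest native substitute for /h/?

s

/s/ is closest: same manner (fricative), place distance 5 (glottal→alveolar), same voicing; total 5. Next closest is /k/ at distance 6.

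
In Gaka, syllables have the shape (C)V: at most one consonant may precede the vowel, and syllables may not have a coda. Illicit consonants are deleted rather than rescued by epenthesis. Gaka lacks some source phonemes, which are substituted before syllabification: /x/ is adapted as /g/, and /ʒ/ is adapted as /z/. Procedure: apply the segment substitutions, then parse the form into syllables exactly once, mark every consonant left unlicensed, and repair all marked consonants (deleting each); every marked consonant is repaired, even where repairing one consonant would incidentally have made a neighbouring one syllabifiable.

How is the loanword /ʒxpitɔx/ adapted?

pitɔ

Substitution: /ʒ/ → /z/, /x/ → /g/, giving /zgpitɔg/.
Under (C)V, the unsyllabifiable consonants are /z/, /g/, /g/ (no codas are permitted; onsets are limited to one consonant).
Each unlicensed consonant is deleted: /z/, /g/, /g/.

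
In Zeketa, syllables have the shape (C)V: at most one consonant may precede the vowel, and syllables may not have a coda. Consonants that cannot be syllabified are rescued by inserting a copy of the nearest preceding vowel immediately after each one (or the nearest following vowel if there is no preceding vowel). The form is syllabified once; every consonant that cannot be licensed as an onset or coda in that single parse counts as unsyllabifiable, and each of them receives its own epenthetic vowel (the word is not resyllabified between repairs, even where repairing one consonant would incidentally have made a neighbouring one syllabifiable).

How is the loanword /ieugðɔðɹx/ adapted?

Under (C)V, the unsyllabifiable consonants are /g/, /ð/, /ɹ/, /x/ (no codas are permitted; onsets are limited to one consonant).
Epenthesis after each stranded consonant: /g/ → /gu/, /ð/ → /ðɔ/, /ɹ/ → /ɹɔ/, /x/ → /xɔ/.

ieuguðɔðɔɹɔxɔ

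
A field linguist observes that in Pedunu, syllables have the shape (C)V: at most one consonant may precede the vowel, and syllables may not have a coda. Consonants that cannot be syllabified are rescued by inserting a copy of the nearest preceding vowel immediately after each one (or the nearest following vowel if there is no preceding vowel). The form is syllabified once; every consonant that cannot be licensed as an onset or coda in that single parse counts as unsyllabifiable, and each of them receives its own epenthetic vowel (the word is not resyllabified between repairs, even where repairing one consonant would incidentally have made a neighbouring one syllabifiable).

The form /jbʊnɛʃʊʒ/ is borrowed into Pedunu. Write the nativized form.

The consonants /j/, /ʒ/ cannot be parsed into a legal (C)V syllable (no codas are permitted; onsets are limited to one consonant).
Epenthesis after each stranded consonant: /j/ → /jʊ/, /ʒ/ → /ʒʊ/.

jʊbʊnɛʃʊʒʊ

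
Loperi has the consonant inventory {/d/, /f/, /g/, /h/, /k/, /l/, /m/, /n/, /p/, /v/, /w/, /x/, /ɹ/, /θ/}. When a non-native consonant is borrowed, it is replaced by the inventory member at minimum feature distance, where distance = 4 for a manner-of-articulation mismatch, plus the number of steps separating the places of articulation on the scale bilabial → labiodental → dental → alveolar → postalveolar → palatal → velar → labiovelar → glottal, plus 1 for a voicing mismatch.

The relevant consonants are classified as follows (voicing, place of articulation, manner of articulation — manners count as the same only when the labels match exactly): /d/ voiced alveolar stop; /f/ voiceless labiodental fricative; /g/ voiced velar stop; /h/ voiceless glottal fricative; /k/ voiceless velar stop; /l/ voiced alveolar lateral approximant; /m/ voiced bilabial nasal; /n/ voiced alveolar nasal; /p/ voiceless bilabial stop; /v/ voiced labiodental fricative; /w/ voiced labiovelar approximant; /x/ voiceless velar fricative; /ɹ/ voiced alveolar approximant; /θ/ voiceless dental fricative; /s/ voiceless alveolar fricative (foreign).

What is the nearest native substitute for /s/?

/θ/ is closest: same manner (fricative), place distance 1 (alveolar→dental), same voicing; total 1. Next closest is /f/ at distance 2.

θ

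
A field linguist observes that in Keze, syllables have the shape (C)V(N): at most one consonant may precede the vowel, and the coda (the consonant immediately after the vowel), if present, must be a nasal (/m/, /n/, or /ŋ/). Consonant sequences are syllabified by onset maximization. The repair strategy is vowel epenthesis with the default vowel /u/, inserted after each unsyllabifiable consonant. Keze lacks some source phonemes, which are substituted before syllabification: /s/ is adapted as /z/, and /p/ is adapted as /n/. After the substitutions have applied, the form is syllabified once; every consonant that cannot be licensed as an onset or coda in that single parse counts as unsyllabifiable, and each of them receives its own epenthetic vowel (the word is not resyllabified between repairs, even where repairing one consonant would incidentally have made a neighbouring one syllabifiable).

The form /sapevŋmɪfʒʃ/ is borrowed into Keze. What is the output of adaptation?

zanevuŋumɪfuʒuʃu

Substitution: /s/ → /z/, /p/ → /n/, giving /zanevŋmɪfʒʃ/.
The consonants /v/, /ŋ/, /f/, /ʒ/, /ʃ/ cannot be parsed into a legal (C)V(N) syllable (only a nasal (/m/, /n/, or /ŋ/) is licensed in coda position; onsets are limited to one consonant).
Each unlicensed consonant becomes the onset of a new syllable: /v/ → /vu/, /ŋ/ → /ŋu/, /f/ → /fu/, /ʒ/ → /ʒu/, /ʃ/ → /ʃu/.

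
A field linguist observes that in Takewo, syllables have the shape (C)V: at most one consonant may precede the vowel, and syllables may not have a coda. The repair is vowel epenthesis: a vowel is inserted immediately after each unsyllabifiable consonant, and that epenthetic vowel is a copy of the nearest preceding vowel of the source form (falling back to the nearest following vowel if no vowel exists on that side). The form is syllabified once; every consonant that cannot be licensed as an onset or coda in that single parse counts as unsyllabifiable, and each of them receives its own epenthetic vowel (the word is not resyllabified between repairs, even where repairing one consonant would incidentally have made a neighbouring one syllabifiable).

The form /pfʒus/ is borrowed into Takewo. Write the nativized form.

pufuʒusu

Under (C)V, the unsyllabifiable consonants are /p/, /f/, /s/ (no codas are permitted; onsets are limited to one consonant).
Inserting the epenthetic vowel yields /p/ → /pu/, /f/ → /fu/, /s/ → /su/.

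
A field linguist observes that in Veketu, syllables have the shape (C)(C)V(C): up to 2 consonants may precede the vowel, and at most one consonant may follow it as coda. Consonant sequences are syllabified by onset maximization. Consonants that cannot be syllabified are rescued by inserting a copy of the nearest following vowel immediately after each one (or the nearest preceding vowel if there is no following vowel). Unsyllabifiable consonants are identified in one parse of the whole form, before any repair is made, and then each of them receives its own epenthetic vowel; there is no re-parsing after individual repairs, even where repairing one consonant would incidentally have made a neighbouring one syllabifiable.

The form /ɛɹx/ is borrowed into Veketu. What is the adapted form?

ɛɹxɛ

Under (C)(C)V(C), the unsyllabifiable consonants are /x/ (at most one coda consonant is licensed; onsets may contain at most 2 consonants).
Each unlicensed consonant becomes the onset of a new syllable: /x/ → /xɛ/.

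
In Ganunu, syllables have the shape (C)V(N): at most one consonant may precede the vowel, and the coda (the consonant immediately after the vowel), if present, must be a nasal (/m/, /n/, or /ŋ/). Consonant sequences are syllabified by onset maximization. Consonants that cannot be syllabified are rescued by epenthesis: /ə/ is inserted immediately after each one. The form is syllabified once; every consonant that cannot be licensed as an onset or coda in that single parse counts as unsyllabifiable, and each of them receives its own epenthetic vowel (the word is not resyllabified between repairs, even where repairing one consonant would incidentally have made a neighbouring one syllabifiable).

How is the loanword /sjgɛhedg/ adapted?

Syllabifying with onset maximization leaves /s/, /j/, /d/, /g/ stranded (only a nasal (/m/, /n/, or /ŋ/) is licensed in coda position; onsets are limited to one consonant).
Epenthesis after each stranded consonant: /s/ → /sə/, /j/ → /jə/, /d/ → /də/, /g/ → /gə/.

səjəgɛhedəgə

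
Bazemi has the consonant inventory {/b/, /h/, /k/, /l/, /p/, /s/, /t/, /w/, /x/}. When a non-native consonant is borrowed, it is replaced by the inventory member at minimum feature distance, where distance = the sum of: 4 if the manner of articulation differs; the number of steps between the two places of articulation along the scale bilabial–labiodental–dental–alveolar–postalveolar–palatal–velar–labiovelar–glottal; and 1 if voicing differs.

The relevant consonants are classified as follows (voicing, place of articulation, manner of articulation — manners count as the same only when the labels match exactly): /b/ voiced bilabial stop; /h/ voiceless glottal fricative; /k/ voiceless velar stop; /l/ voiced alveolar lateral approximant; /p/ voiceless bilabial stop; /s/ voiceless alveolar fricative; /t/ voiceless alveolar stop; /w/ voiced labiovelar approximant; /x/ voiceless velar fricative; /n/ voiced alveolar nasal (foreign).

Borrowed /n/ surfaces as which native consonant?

l

/l/ is closest: manner differs (nasal→lateral approximant, +4), place distance 0 (alveolar→alveolar), same voicing; total 4. Next closest is /s/ at distance 5.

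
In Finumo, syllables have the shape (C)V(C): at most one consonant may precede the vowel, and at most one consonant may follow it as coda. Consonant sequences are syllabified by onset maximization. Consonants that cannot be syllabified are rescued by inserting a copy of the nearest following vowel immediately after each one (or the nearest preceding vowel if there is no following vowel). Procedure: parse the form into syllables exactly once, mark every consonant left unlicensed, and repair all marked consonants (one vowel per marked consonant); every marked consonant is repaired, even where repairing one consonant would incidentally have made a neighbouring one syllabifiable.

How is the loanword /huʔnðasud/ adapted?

Under (C)V(C), the unsyllabifiable consonants are /n/ (at most one coda consonant is licensed; onsets are limited to one consonant).
Each unlicensed consonant becomes the onset of a new syllable: /n/ → /na/.

huʔnaðasud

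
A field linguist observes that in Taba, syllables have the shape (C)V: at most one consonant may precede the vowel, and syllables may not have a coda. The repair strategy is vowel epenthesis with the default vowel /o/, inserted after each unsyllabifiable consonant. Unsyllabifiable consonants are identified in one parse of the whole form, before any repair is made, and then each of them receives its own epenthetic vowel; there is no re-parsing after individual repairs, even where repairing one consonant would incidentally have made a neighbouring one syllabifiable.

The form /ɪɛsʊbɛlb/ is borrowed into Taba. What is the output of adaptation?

ɪɛsʊbɛlobo

Under (C)V, the unsyllabifiable consonants are /l/, /b/ (no codas are permitted; onsets are limited to one consonant).
Each unlicensed consonant becomes the onset of a new syllable: /l/ → /lo/, /b/ → /bo/.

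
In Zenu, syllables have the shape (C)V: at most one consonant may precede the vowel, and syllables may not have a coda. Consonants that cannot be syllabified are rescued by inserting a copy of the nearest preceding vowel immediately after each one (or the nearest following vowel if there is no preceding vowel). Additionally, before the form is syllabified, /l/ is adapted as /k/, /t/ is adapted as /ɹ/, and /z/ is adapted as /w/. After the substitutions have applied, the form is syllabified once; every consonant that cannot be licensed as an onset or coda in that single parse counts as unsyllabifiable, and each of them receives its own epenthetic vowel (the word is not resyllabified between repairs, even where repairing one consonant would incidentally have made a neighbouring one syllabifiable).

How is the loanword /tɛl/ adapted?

ɹɛkɛ

Substitution: /t/ → /ɹ/, /l/ → /k/, giving /ɹɛk/.
The consonants /k/ cannot be parsed into a legal (C)V syllable (no codas are permitted; onsets are limited to one consonant).
Inserting the epenthetic vowel yields /k/ → /kɛ/.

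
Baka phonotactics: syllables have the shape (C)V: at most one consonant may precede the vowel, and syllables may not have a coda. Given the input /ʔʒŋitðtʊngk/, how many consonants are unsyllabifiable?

The consonants /ʔ/, /ʒ/, /t/, /ð/, /n/, /g/, /k/ cannot be parsed into a legal (C)V syllable (no codas are permitted; onsets are limited to one consonant).

7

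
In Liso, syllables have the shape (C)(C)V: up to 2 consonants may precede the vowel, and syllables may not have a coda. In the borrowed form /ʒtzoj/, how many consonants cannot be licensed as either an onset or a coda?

Under (C)(C)V, the unsyllabifiable consonants are /ʒ/, /j/ (no codas are permitted; onsets may contain at most 2 consonants).

2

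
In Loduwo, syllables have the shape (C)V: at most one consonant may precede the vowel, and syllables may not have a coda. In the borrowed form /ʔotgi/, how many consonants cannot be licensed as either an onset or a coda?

Under (C)V, the unsyllabifiable consonants are /t/ (no codas are permitted; onsets are limited to one consonant).

1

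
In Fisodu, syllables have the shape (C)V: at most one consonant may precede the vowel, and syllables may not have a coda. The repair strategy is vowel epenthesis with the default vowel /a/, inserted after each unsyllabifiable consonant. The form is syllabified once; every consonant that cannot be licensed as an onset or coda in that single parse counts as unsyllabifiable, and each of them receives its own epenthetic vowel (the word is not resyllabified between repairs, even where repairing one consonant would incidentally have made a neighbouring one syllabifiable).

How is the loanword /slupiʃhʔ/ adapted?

salupiʃahaʔa

Syllabifying with onset maximization leaves /s/, /ʃ/, /h/, /ʔ/ stranded (no codas are permitted; onsets are limited to one consonant).
Inserting the epenthetic vowel yields /s/ → /sa/, /ʃ/ → /ʃa/, /h/ → /ha/, /ʔ/ → /ʔa/.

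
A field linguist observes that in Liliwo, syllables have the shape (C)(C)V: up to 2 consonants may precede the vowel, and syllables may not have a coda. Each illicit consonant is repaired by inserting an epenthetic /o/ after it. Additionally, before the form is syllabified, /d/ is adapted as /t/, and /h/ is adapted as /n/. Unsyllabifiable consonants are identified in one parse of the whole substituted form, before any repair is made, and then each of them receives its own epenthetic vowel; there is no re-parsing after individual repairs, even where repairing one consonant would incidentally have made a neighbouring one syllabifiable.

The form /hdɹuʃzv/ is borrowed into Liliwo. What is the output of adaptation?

Substitution: /h/ → /n/, /d/ → /t/, giving /ntɹuʃzv/.
Under (C)(C)V, the unsyllabifiable consonants are /n/, /ʃ/, /z/, /v/ (no codas are permitted; onsets may contain at most 2 consonants).
Epenthesis after each stranded consonant: /n/ → /no/, /ʃ/ → /ʃo/, /z/ → /zo/, /v/ → /vo/.

notɹuʃozovo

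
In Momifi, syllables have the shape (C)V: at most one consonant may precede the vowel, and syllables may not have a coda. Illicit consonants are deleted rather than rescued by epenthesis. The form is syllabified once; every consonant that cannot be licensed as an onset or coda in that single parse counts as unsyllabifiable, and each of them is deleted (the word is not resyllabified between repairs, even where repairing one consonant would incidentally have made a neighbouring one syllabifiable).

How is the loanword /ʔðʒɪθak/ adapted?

ʒɪθa

Syllabifying with onset maximization leaves /ʔ/, /ð/, /k/ stranded (no codas are permitted; onsets are limited to one consonant).
Each unlicensed consonant is deleted: /ʔ/, /ð/, /k/.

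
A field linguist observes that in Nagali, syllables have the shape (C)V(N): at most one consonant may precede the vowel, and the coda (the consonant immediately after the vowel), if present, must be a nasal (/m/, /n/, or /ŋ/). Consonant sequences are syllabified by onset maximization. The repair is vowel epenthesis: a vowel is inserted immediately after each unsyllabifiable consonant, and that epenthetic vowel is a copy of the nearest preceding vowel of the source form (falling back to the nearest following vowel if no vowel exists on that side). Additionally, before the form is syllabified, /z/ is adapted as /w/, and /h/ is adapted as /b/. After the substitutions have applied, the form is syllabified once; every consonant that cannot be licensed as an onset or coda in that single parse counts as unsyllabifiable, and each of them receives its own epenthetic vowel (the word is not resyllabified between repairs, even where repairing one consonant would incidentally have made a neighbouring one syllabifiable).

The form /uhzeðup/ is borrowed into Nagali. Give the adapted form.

Substitution: /h/ → /b/, /z/ → /w/, giving /ubweðup/.
The consonants /b/, /p/ cannot be parsed into a legal (C)V(N) syllable (only a nasal (/m/, /n/, or /ŋ/) is licensed in coda position; onsets are limited to one consonant).
Epenthesis after each stranded consonant: /b/ → /bu/, /p/ → /pu/.

ubuweðupu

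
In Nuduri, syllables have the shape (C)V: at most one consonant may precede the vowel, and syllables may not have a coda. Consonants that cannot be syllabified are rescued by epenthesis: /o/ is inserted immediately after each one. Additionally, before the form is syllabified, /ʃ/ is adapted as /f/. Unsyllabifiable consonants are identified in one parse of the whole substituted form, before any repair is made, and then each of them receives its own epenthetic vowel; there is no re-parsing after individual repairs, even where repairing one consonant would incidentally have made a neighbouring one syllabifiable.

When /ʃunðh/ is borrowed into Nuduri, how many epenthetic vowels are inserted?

After substitution the input is /funðh/.
The unsyllabifiable consonants are /n/, /ð/, /h/; each receives one epenthetic vowel.

3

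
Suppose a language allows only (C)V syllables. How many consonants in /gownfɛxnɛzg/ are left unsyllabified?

5

Under (C)V, the unsyllabifiable consonants are /w/, /n/, /x/, /z/, /g/ (no codas are permitted; onsets are limited to one consonant).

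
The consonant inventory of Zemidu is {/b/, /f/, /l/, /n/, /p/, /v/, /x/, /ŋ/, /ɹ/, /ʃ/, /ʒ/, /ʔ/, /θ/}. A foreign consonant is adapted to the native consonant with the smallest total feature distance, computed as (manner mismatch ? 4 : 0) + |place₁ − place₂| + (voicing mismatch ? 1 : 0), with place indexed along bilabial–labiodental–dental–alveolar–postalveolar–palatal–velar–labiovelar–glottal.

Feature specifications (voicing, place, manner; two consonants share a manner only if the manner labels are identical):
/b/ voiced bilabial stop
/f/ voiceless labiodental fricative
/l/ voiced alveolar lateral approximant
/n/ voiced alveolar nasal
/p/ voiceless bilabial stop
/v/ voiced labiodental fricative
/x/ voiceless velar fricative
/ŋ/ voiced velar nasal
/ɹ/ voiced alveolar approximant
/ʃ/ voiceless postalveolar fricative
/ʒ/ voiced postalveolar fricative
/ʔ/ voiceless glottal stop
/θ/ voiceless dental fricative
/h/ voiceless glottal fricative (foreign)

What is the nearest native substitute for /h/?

x

/x/ is closest: same manner (fricative), place distance 2 (glottal→velar), same voicing; total 2. Next closest is /ʃ/ at distance 4.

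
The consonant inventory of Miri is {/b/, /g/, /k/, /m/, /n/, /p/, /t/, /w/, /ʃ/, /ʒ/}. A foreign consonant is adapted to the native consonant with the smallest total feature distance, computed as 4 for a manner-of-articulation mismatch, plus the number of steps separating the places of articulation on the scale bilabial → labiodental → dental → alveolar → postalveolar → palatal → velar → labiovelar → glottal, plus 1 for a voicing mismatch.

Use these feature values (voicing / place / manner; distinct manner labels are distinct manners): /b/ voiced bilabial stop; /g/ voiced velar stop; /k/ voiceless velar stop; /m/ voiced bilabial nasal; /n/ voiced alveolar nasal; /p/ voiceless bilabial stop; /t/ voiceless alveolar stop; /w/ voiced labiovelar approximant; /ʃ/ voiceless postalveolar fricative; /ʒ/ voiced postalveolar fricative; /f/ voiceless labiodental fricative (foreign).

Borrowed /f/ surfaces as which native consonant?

ʃ

/ʃ/ is closest: same manner (fricative), place distance 3 (labiodental→postalveolar), same voicing; total 3. Next closest is /ʒ/ at distance 4.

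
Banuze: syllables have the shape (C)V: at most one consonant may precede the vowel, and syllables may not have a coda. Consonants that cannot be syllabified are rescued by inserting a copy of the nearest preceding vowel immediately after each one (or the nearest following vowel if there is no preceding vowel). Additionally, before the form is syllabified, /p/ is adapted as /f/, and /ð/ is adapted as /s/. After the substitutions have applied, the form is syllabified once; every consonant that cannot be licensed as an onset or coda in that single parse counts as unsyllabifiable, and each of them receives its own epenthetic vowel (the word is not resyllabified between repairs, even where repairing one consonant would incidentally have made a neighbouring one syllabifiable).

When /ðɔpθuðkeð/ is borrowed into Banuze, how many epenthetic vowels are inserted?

3

After substitution the input is /sɔfθuskes/.
The unsyllabifiable consonants are /f/, /s/, /s/; each receives one epenthetic vowel.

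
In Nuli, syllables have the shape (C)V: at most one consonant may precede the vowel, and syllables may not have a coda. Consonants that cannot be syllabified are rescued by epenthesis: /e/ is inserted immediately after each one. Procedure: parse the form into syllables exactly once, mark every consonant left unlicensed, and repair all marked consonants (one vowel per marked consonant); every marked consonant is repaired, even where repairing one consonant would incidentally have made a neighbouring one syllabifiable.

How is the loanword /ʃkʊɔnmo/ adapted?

ʃekʊɔnemo

Under (C)V, the unsyllabifiable consonants are /ʃ/, /n/ (no codas are permitted; onsets are limited to one consonant).
Inserting the epenthetic vowel yields /ʃ/ → /ʃe/, /n/ → /ne/.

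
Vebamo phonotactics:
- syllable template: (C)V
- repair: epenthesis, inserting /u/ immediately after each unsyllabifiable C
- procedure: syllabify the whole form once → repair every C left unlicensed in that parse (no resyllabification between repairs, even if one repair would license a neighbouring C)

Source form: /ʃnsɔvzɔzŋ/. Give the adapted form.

ʃunusɔvuzɔzuŋu

Under (C)V, the unsyllabifiable consonants are /ʃ/, /n/, /v/, /z/, /ŋ/ (no codas are permitted; onsets are limited to one consonant).
Inserting the epenthetic vowel yields /ʃ/ → /ʃu/, /n/ → /nu/, /v/ → /vu/, /z/ → /zu/, /ŋ/ → /ŋu/.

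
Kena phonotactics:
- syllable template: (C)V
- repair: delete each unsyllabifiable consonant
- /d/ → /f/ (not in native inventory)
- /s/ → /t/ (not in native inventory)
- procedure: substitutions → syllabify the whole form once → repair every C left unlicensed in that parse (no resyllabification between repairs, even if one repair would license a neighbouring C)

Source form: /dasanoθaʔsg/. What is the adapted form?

fatanoθa

Substitution: /d/ → /f/, /s/ → /t/, giving /fatanoθaʔtg/.
Under (C)V, the unsyllabifiable consonants are /ʔ/, /t/, /g/ (no codas are permitted; onsets are limited to one consonant).
Deletion applies to /ʔ/, /t/, /g/.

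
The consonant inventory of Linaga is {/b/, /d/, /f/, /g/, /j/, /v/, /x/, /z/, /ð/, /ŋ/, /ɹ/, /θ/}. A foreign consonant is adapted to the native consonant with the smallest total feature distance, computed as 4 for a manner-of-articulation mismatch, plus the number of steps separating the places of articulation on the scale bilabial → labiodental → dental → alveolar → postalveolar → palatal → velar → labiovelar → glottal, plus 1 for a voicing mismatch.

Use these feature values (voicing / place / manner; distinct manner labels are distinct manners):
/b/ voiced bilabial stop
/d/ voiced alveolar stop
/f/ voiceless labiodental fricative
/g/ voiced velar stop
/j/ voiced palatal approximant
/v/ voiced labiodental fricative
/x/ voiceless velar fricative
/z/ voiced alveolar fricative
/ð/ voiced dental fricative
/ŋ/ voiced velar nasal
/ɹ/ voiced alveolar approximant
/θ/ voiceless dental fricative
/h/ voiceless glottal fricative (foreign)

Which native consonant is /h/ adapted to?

x

/x/ is closest: same manner (fricative), place distance 2 (glottal→velar), same voicing; total 2. Next closest is /z/ at distance 6.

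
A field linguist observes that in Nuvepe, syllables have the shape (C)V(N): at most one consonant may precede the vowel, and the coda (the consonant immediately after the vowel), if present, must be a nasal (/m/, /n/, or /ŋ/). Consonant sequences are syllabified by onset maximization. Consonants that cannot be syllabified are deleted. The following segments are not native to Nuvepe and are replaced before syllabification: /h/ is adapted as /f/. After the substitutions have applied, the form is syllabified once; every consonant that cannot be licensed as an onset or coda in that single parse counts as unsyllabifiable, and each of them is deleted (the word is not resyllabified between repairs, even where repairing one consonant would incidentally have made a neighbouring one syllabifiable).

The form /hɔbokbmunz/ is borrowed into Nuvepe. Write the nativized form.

Substitution: /h/ → /f/, giving /fɔbokbmunz/.
The consonants /k/, /b/, /z/ cannot be parsed into a legal (C)V(N) syllable (only a nasal (/m/, /n/, or /ŋ/) is licensed in coda position; onsets are limited to one consonant).
Each unlicensed consonant is deleted: /k/, /b/, /z/.

fɔbomun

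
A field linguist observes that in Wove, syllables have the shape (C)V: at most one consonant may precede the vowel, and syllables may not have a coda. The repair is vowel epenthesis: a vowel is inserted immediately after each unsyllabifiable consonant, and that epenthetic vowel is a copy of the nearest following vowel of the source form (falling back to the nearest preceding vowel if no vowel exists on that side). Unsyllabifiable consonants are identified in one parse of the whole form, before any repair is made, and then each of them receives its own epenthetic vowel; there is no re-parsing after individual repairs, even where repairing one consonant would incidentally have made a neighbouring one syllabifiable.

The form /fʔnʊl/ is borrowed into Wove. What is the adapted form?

Syllabifying with onset maximization leaves /f/, /ʔ/, /l/ stranded (no codas are permitted; onsets are limited to one consonant).
Epenthesis after each stranded consonant: /f/ → /fʊ/, /ʔ/ → /ʔʊ/, /l/ → /lʊ/.

fʊʔʊnʊlʊ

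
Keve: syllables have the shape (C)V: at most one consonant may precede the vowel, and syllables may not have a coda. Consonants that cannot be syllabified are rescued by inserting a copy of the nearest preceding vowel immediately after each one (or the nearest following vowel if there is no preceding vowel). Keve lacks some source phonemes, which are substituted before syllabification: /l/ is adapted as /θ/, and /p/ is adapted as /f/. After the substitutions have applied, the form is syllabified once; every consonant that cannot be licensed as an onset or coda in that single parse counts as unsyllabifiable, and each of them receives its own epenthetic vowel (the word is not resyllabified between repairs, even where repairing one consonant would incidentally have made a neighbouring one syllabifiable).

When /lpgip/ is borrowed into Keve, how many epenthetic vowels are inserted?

3

After substitution the input is /θfgif/.
The unsyllabifiable consonants are /θ/, /f/, /f/; each receives one epenthetic vowel.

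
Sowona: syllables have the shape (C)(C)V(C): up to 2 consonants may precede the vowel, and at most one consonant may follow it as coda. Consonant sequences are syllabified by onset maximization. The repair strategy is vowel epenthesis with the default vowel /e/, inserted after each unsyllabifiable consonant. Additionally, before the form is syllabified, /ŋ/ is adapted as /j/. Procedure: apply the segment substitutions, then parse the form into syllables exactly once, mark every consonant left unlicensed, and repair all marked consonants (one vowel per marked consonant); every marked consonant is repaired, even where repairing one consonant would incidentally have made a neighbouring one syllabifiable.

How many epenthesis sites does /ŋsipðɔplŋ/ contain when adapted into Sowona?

2

After substitution the input is /jsipðɔplj/.
The unsyllabifiable consonants are /l/, /j/; each receives one epenthetic vowel.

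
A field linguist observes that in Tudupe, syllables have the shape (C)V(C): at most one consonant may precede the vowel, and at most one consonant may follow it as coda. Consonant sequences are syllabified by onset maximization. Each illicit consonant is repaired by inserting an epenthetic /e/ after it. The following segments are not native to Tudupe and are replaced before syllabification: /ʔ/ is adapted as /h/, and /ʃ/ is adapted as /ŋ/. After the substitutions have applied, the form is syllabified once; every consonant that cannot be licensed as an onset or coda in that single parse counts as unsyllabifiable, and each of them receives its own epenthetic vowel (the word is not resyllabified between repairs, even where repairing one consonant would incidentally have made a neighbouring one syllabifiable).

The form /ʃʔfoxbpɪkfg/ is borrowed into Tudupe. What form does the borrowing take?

Substitution: /ʃ/ → /ŋ/, /ʔ/ → /h/, giving /ŋhfoxbpɪkfg/.
Under (C)V(C), the unsyllabifiable consonants are /ŋ/, /h/, /b/, /f/, /g/ (at most one coda consonant is licensed; onsets are limited to one consonant).
Inserting the epenthetic vowel yields /ŋ/ → /ŋe/, /h/ → /he/, /b/ → /be/, /f/ → /fe/, /g/ → /ge/.

ŋehefoxbepɪkfege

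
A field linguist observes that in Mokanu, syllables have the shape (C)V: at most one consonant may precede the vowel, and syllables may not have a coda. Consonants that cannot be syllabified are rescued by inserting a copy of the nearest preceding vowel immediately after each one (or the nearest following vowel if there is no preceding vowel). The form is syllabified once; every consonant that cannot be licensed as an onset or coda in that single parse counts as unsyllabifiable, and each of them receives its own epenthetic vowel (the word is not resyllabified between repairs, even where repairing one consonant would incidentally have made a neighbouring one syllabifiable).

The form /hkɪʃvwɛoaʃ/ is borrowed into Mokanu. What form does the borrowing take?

hɪkɪʃɪvɪwɛoaʃa

Under (C)V, the unsyllabifiable consonants are /h/, /ʃ/, /v/, /ʃ/ (no codas are permitted; onsets are limited to one consonant).
Each unlicensed consonant becomes the onset of a new syllable: /h/ → /hɪ/, /ʃ/ → /ʃɪ/, /v/ → /vɪ/, /ʃ/ → /ʃa/.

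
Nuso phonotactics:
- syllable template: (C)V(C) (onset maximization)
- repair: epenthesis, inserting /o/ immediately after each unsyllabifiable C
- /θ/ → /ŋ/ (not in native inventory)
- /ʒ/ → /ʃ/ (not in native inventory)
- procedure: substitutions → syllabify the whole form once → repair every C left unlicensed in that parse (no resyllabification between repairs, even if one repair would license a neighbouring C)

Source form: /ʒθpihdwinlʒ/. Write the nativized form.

ʃoŋopihdowinloʃo

Substitution: /ʒ/ → /ʃ/, /θ/ → /ŋ/, giving /ʃŋpihdwinlʃ/.
Under (C)V(C), the unsyllabifiable consonants are /ʃ/, /ŋ/, /d/, /l/, /ʃ/ (at most one coda consonant is licensed; onsets are limited to one consonant).
Inserting the epenthetic vowel yields /ʃ/ → /ʃo/, /ŋ/ → /ŋo/, /d/ → /do/, /l/ → /lo/, /ʃ/ → /ʃo/.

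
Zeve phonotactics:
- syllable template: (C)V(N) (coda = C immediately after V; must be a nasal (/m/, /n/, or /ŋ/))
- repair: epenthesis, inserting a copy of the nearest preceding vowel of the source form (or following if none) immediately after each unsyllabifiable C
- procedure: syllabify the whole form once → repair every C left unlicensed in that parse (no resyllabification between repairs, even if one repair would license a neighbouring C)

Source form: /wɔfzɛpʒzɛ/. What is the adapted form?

wɔfɔzɛpɛʒɛzɛ

Under (C)V(N), the unsyllabifiable consonants are /f/, /p/, /ʒ/ (only a nasal (/m/, /n/, or /ŋ/) is licensed in coda position; onsets are limited to one consonant).
Each unlicensed consonant becomes the onset of a new syllable: /f/ → /fɔ/, /p/ → /pɛ/, /ʒ/ → /ʒɛ/.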